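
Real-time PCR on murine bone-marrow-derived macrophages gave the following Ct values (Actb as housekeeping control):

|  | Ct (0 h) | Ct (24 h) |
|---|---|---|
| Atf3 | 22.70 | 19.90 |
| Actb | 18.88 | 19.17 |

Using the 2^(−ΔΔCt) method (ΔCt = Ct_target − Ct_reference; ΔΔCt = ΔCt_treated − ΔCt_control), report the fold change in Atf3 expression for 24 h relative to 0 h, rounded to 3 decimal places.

ΔCt(0 h) = 22.700 − 18.880 = 3.820
ΔCt(24 h) = 19.900 − 19.170 = 0.730
ΔΔCt = 0.730 − 3.820 = -3.090
Fold change = 2^(−(-3.090)) = 2^3.090 = 8.5150

8.515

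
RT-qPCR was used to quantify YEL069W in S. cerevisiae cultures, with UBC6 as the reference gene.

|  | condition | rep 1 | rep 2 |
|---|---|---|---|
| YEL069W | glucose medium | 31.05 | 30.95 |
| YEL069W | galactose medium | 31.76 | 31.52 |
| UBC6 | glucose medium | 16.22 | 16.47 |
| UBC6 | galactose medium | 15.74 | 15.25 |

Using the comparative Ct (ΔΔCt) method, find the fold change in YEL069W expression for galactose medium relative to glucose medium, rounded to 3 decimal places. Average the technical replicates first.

0.356

Mean Ct: YEL069W glucose medium 31.000; YEL069W galactose medium 31.640; UBC6 glucose medium 16.345; UBC6 galactose medium 15.495
ΔCt(glucose medium) = 31.000 − 16.345 = 14.655
ΔCt(galactose medium) = 31.640 − 15.495 = 16.145
ΔΔCt = 16.145 − 14.655 = 1.490
Fold change = 2^(−1.490) = 0.3560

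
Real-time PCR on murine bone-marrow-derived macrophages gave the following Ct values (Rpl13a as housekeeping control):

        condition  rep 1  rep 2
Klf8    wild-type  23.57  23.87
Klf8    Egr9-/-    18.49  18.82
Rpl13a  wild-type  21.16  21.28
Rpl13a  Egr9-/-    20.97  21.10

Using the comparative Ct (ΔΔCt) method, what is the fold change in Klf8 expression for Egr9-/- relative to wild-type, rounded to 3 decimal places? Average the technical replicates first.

Mean Ct: Klf8 wild-type 23.720; Klf8 Egr9-/- 18.655; Rpl13a wild-type 21.220; Rpl13a Egr9-/- 21.035
ΔCt(wild-type) = 23.720 − 21.220 = 2.500
ΔCt(Egr9-/-) = 18.655 − 21.035 = -2.380
ΔΔCt = -2.380 − 2.500 = -4.880
Fold change = 2^(−(-4.880)) = 2^4.880 = 29.4460

29.446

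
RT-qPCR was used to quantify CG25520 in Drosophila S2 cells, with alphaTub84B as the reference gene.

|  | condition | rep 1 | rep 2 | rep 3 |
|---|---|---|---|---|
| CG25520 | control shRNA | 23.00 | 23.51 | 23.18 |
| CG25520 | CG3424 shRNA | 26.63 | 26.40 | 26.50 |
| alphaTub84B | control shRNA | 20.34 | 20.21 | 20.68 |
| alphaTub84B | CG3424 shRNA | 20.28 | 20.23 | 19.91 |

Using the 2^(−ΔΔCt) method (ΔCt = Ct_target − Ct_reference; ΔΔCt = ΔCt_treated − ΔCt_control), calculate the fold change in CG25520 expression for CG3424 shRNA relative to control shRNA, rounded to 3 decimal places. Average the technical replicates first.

0.085

Mean Ct: CG25520 control shRNA 23.230; CG25520 CG3424 shRNA 26.510; alphaTub84B control shRNA 20.410; alphaTub84B CG3424 shRNA 20.140
ΔCt(control shRNA) = 23.230 − 20.410 = 2.820
ΔCt(CG3424 shRNA) = 26.510 − 20.140 = 6.370
ΔΔCt = 6.370 − 2.820 = 3.550
Fold change = 2^(−3.550) = 0.0854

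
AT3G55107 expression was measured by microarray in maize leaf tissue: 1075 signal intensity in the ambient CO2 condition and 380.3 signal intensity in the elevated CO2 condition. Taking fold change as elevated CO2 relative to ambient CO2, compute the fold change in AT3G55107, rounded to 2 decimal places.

Fold change = 380.3 / 1075 = 0.354
AT3G55107 is downregulated.

0.35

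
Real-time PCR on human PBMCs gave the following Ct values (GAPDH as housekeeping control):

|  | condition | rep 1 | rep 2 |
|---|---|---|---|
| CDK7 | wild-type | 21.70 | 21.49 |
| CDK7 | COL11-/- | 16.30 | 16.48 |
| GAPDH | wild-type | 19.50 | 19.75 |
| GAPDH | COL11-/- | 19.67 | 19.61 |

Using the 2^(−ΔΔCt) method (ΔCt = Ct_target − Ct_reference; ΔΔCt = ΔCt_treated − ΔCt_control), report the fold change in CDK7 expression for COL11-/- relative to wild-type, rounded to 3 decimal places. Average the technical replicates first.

Mean Ct: CDK7 wild-type 21.595; CDK7 COL11-/- 16.390; GAPDH wild-type 19.625; GAPDH COL11-/- 19.640
ΔCt(wild-type) = 21.595 − 19.625 = 1.970
ΔCt(COL11-/-) = 16.390 − 19.640 = -3.250
ΔΔCt = -3.250 − 1.970 = -5.220
Fold change = 2^(−(-5.220)) = 2^5.220 = 37.2715

37.271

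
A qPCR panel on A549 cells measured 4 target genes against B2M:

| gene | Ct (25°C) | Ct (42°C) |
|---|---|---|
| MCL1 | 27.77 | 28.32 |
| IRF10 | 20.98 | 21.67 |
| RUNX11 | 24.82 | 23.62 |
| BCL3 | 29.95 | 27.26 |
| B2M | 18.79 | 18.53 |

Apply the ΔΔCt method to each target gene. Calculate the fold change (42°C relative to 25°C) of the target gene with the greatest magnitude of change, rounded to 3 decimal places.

MCL1: ΔΔCt = (28.32−18.53) − (27.77−18.79) = 9.79 − 8.98 = 0.81; fold change = 2^-0.81 = 0.570
IRF10: ΔΔCt = (21.67−18.53) − (20.98−18.79) = 3.14 − 2.19 = 0.95; fold change = 2^-0.95 = 0.518
RUNX11: ΔΔCt = (23.62−18.53) − (24.82−18.79) = 5.09 − 6.03 = -0.94; fold change = 2^0.94 = 1.919
BCL3: ΔΔCt = (27.26−18.53) − (29.95−18.79) = 8.73 − 11.16 = -2.43; fold change = 2^2.43 = 5.389
BCL3 has the largest |ΔΔCt| = 2.43.

5.389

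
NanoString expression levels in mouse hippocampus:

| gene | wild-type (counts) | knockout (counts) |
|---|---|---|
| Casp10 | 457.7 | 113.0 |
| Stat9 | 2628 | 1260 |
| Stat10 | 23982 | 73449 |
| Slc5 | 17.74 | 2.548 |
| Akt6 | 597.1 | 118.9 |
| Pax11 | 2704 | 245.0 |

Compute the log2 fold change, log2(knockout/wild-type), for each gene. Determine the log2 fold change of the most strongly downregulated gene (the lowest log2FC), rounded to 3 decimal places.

-3.464

log2(113.0/457.7) = -2.018  (Casp10)
log2(1260/2628) = -1.061  (Stat9)
log2(73449/23982) = 1.615  (Stat10)
log2(2.548/17.74) = -2.800  (Slc5)
log2(118.9/597.1) = -2.328  (Akt6)
log2(245.0/2704) = -3.464  (Pax11)
Pax11 is most strongly downregulated.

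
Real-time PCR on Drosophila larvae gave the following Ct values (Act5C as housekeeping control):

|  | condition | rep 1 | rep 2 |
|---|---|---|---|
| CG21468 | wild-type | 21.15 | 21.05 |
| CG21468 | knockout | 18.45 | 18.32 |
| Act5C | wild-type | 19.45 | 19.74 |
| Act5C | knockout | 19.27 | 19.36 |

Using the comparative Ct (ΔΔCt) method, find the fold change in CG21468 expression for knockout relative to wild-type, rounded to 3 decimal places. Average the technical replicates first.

5.408

Mean Ct: CG21468 wild-type 21.100; CG21468 knockout 18.385; Act5C wild-type 19.595; Act5C knockout 19.315
ΔCt(wild-type) = 21.100 − 19.595 = 1.505
ΔCt(knockout) = 18.385 − 19.315 = -0.930
ΔΔCt = -0.930 − 1.505 = -2.435
Fold change = 2^(−(-2.435)) = 2^2.435 = 5.4076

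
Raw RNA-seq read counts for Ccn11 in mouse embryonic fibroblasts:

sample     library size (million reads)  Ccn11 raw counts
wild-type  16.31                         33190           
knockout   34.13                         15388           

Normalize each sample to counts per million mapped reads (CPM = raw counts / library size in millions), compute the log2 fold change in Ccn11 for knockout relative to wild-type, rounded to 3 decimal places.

-2.174

CPM(wild-type) = 33190 / 16.31 = 2034.9479
CPM(knockout) = 15388 / 34.13 = 450.8643
Fold change = 450.8643 / 2034.9479 = 0.22156
log2(0.22156) = -2.1742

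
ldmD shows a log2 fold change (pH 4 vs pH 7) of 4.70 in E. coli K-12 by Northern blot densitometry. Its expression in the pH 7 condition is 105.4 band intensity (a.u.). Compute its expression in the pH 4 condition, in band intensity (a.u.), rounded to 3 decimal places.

Fold change = 2^(4.70) = 25.9921
pH 4 expression = 105.4 × 25.9921 = 2739.565

2739.565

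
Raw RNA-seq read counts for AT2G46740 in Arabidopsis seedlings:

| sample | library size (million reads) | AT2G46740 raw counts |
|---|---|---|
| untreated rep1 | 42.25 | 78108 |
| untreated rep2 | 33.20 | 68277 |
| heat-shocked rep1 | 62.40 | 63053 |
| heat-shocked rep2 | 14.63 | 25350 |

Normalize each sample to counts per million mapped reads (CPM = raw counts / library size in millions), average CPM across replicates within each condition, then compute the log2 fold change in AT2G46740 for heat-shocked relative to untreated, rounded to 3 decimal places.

-0.510

CPM(untreated rep1) = 78108 / 42.25 = 1848.7101
CPM(untreated rep2) = 68277 / 33.20 = 2056.5361
CPM(heat-shocked rep1) = 63053 / 62.40 = 1010.4647
CPM(heat-shocked rep2) = 25350 / 14.63 = 1732.7409
mean CPM(untreated) = 1952.6231; mean CPM(heat-shocked) = 1371.6028
Fold change = 1371.6028 / 1952.6231 = 0.70244
log2(0.70244) = -0.5096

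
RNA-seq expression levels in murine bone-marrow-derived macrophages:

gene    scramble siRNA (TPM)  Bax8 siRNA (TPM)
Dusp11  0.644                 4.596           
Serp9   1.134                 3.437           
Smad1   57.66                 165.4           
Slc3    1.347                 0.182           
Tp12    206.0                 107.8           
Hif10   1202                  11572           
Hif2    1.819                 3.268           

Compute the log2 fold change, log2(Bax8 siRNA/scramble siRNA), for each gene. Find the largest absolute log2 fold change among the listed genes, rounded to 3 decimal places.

3.267

log2(4.596/0.644) = 2.835  (Dusp11)
log2(3.437/1.134) = 1.600  (Serp9)
log2(165.4/57.66) = 1.520  (Smad1)
log2(0.182/1.347) = -2.888  (Slc3)
log2(107.8/206.0) = -0.934  (Tp12)
log2(11572/1202) = 3.267  (Hif10)
log2(3.268/1.819) = 0.845  (Hif2)
The largest magnitude belongs to Hif10.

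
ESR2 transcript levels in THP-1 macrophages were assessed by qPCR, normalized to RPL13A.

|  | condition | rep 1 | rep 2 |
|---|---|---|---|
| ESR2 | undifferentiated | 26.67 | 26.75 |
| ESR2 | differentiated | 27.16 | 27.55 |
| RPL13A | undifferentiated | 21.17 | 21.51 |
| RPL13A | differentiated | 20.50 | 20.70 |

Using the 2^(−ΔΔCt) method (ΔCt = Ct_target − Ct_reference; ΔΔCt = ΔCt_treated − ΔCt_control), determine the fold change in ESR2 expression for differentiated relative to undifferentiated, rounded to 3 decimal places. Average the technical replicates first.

Mean Ct: ESR2 undifferentiated 26.710; ESR2 differentiated 27.355; RPL13A undifferentiated 21.340; RPL13A differentiated 20.600
ΔCt(undifferentiated) = 26.710 − 21.340 = 5.370
ΔCt(differentiated) = 27.355 − 20.600 = 6.755
ΔΔCt = 6.755 − 5.370 = 1.385
Fold change = 2^(−1.385) = 0.3829

0.383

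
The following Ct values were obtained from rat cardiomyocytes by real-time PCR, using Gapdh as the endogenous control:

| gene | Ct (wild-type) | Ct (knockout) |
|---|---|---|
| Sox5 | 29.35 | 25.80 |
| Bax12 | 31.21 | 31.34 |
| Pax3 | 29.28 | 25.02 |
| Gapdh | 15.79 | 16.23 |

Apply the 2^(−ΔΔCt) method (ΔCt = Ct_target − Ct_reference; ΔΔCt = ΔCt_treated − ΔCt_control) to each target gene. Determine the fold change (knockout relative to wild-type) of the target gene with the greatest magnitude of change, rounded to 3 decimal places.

25.992

Sox5: ΔΔCt = (25.80−16.23) − (29.35−15.79) = 9.57 − 13.56 = -3.99; fold change = 2^3.99 = 15.889
Bax12: ΔΔCt = (31.34−16.23) − (31.21−15.79) = 15.11 − 15.42 = -0.31; fold change = 2^0.31 = 1.240
Pax3: ΔΔCt = (25.02−16.23) − (29.28−15.79) = 8.79 − 13.49 = -4.70; fold change = 2^4.70 = 25.992
Pax3 has the largest |ΔΔCt| = 4.70.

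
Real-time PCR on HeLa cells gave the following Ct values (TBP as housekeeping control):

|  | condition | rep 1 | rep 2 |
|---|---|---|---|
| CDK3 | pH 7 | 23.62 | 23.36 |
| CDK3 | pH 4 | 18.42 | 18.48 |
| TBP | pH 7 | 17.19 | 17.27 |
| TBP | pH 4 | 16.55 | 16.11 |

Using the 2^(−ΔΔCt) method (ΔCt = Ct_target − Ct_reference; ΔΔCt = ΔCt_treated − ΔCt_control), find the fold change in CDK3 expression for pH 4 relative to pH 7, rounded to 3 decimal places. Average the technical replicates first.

17.630

Mean Ct: CDK3 pH 7 23.490; CDK3 pH 4 18.450; TBP pH 7 17.230; TBP pH 4 16.330
ΔCt(pH 7) = 23.490 − 17.230 = 6.260
ΔCt(pH 4) = 18.450 − 16.330 = 2.120
ΔΔCt = 2.120 − 6.260 = -4.140
Fold change = 2^(−(-4.140)) = 2^4.140 = 17.6305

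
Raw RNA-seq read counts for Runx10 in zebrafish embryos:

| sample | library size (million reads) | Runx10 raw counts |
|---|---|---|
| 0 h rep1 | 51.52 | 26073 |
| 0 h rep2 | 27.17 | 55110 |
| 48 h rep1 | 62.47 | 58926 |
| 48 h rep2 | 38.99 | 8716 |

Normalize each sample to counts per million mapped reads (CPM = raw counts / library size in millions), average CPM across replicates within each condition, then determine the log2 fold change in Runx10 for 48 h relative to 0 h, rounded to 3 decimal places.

-1.119

CPM(0 h rep1) = 26073 / 51.52 = 506.0753
CPM(0 h rep2) = 55110 / 27.17 = 2028.3401
CPM(48 h rep1) = 58926 / 62.47 = 943.2688
CPM(48 h rep2) = 8716 / 38.99 = 223.5445
mean CPM(0 h) = 1267.2077; mean CPM(48 h) = 583.4066
Fold change = 583.4066 / 1267.2077 = 0.46039
log2(0.46039) = -1.1191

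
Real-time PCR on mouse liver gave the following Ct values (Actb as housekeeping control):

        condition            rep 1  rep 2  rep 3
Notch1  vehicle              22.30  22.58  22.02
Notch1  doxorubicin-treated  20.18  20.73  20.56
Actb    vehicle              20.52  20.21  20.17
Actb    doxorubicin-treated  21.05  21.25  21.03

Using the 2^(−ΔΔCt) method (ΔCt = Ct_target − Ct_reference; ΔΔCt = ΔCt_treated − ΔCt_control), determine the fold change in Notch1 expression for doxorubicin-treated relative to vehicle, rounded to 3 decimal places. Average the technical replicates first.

Mean Ct: Notch1 vehicle 22.300; Notch1 doxorubicin-treated 20.490; Actb vehicle 20.300; Actb doxorubicin-treated 21.110
ΔCt(vehicle) = 22.300 − 20.300 = 2.000
ΔCt(doxorubicin-treated) = 20.490 − 21.110 = -0.620
ΔΔCt = -0.620 − 2.000 = -2.620
Fold change = 2^(−(-2.620)) = 2^2.620 = 6.1475

6.148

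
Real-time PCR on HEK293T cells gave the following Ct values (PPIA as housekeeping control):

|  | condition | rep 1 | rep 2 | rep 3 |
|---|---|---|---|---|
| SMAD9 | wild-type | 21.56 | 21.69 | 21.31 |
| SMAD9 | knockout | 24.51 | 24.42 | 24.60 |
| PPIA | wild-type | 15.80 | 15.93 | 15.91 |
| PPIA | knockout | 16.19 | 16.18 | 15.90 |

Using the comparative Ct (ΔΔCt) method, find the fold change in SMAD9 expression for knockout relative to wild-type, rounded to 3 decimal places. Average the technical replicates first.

0.146

Mean Ct: SMAD9 wild-type 21.520; SMAD9 knockout 24.510; PPIA wild-type 15.880; PPIA knockout 16.090
ΔCt(wild-type) = 21.520 − 15.880 = 5.640
ΔCt(knockout) = 24.510 − 16.090 = 8.420
ΔΔCt = 8.420 − 5.640 = 2.780
Fold change = 2^(−2.780) = 0.1456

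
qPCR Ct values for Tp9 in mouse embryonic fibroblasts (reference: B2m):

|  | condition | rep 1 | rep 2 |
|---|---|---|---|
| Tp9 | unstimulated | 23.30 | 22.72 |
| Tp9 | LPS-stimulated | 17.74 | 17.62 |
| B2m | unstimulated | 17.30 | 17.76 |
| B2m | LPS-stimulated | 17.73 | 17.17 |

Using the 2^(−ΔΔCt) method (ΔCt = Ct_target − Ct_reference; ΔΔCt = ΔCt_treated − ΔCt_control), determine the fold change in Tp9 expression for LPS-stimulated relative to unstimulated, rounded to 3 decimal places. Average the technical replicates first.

Mean Ct: Tp9 unstimulated 23.010; Tp9 LPS-stimulated 17.680; B2m unstimulated 17.530; B2m LPS-stimulated 17.450
ΔCt(unstimulated) = 23.010 − 17.530 = 5.480
ΔCt(LPS-stimulated) = 17.680 − 17.450 = 0.230
ΔΔCt = 0.230 − 5.480 = -5.250
Fold change = 2^(−(-5.250)) = 2^5.250 = 38.0546

38.055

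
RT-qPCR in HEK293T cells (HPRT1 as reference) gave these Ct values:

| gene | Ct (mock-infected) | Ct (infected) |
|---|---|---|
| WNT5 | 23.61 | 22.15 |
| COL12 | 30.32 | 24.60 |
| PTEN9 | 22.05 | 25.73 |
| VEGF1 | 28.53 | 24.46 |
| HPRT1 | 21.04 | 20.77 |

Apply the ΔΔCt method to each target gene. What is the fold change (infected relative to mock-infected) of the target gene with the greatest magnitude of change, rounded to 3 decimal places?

WNT5: ΔΔCt = (22.15−20.77) − (23.61−21.04) = 1.38 − 2.57 = -1.19; fold change = 2^1.19 = 2.282
COL12: ΔΔCt = (24.60−20.77) − (30.32−21.04) = 3.83 − 9.28 = -5.45; fold change = 2^5.45 = 43.713
PTEN9: ΔΔCt = (25.73−20.77) − (22.05−21.04) = 4.96 − 1.01 = 3.95; fold change = 2^-3.95 = 0.065
VEGF1: ΔΔCt = (24.46−20.77) − (28.53−21.04) = 3.69 − 7.49 = -3.80; fold change = 2^3.80 = 13.929
COL12 has the largest |ΔΔCt| = 5.45.

43.713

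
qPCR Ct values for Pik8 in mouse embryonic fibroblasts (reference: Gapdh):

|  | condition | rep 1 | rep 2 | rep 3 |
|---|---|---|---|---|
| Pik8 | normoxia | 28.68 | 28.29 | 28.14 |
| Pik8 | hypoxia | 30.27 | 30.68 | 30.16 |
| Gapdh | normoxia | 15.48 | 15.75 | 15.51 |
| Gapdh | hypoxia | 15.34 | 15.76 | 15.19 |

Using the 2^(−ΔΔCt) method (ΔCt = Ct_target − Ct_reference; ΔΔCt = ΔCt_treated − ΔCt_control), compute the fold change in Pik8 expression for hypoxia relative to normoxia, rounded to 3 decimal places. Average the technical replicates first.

Mean Ct: Pik8 normoxia 28.370; Pik8 hypoxia 30.370; Gapdh normoxia 15.580; Gapdh hypoxia 15.430
ΔCt(normoxia) = 28.370 − 15.580 = 12.790
ΔCt(hypoxia) = 30.370 − 15.430 = 14.940
ΔΔCt = 14.940 − 12.790 = 2.150
Fold change = 2^(−2.150) = 0.2253

0.225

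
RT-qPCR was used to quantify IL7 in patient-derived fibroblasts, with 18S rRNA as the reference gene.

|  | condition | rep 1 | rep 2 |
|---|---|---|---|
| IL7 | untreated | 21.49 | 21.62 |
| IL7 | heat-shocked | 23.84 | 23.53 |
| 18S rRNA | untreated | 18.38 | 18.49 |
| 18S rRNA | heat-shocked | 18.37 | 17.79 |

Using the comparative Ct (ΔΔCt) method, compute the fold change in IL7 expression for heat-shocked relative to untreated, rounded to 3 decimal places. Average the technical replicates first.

Mean Ct: IL7 untreated 21.555; IL7 heat-shocked 23.685; 18S rRNA untreated 18.435; 18S rRNA heat-shocked 18.080
ΔCt(untreated) = 21.555 − 18.435 = 3.120
ΔCt(heat-shocked) = 23.685 − 18.080 = 5.605
ΔΔCt = 5.605 − 3.120 = 2.485
Fold change = 2^(−2.485) = 0.1786

0.179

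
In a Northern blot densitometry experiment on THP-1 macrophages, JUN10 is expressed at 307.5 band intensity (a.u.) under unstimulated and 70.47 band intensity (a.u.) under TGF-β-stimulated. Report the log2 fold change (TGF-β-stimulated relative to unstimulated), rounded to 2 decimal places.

Fold change = 70.47 / 307.5 = 0.2292
log2(0.2292) = -2.126

-2.13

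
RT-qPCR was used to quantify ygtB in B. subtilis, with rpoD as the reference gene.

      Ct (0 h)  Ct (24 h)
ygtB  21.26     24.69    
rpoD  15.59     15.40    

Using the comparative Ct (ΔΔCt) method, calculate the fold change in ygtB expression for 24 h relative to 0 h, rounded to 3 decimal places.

ΔCt(0 h) = 21.260 − 15.590 = 5.670
ΔCt(24 h) = 24.690 − 15.400 = 9.290
ΔΔCt = 9.290 − 5.670 = 3.620
Fold change = 2^(−3.620) = 0.0813

0.081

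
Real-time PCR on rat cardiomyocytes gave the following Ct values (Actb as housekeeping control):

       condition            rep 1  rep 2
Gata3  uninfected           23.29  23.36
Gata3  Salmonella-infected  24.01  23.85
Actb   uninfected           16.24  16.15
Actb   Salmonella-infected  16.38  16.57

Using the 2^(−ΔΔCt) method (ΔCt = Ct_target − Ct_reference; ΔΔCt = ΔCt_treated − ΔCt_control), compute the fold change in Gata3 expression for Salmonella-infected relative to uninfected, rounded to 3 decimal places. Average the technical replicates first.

0.798

Mean Ct: Gata3 uninfected 23.325; Gata3 Salmonella-infected 23.930; Actb uninfected 16.195; Actb Salmonella-infected 16.475
ΔCt(uninfected) = 23.325 − 16.195 = 7.130
ΔCt(Salmonella-infected) = 23.930 − 16.475 = 7.455
ΔΔCt = 7.455 − 7.130 = 0.325
Fold change = 2^(−0.325) = 0.7983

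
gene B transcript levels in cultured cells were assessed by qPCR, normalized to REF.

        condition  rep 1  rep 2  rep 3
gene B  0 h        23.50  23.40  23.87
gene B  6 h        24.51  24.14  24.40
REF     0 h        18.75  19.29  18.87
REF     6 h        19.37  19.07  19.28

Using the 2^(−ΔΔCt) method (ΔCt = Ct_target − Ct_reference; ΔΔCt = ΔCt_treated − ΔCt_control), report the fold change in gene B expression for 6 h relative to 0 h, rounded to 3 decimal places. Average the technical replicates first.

Mean Ct: gene B 0 h 23.590; gene B 6 h 24.350; REF 0 h 18.970; REF 6 h 19.240
ΔCt(0 h) = 23.590 − 18.970 = 4.620
ΔCt(6 h) = 24.350 − 19.240 = 5.110
ΔΔCt = 5.110 − 4.620 = 0.490
Fold change = 2^(−0.490) = 0.7120

0.712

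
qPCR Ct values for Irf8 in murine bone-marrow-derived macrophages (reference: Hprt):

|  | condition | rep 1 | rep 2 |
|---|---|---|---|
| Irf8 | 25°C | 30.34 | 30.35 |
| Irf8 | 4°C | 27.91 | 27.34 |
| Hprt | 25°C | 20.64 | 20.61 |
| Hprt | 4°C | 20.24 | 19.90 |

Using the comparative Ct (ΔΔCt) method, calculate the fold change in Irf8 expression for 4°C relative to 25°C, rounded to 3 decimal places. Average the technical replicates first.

Mean Ct: Irf8 25°C 30.345; Irf8 4°C 27.625; Hprt 25°C 20.625; Hprt 4°C 20.070
ΔCt(25°C) = 30.345 − 20.625 = 9.720
ΔCt(4°C) = 27.625 − 20.070 = 7.555
ΔΔCt = 7.555 − 9.720 = -2.165
Fold change = 2^(−(-2.165)) = 2^2.165 = 4.4847

4.485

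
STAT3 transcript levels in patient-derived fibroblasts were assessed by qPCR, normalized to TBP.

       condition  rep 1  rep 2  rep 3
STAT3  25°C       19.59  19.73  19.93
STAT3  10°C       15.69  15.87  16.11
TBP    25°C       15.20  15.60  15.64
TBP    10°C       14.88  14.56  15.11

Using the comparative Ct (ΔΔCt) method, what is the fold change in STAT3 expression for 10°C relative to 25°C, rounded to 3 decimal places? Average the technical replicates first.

9.383

Mean Ct: STAT3 25°C 19.750; STAT3 10°C 15.890; TBP 25°C 15.480; TBP 10°C 14.850
ΔCt(25°C) = 19.750 − 15.480 = 4.270
ΔCt(10°C) = 15.890 − 14.850 = 1.040
ΔΔCt = 1.040 − 4.270 = -3.230
Fold change = 2^(−(-3.230)) = 2^3.230 = 9.3827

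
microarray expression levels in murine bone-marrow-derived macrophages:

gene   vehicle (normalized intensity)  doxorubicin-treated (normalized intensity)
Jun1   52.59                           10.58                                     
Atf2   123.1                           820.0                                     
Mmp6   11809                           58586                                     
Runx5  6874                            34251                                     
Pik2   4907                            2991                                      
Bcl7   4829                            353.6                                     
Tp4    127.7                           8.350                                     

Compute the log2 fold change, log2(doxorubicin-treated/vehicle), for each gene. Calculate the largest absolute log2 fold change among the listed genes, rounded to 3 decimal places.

log2(10.58/52.59) = -2.313  (Jun1)
log2(820.0/123.1) = 2.736  (Atf2)
log2(58586/11809) = 2.311  (Mmp6)
log2(34251/6874) = 2.317  (Runx5)
log2(2991/4907) = -0.714  (Pik2)
log2(353.6/4829) = -3.772  (Bcl7)
log2(8.350/127.7) = -3.935  (Tp4)
The largest magnitude belongs to Tp4.

3.935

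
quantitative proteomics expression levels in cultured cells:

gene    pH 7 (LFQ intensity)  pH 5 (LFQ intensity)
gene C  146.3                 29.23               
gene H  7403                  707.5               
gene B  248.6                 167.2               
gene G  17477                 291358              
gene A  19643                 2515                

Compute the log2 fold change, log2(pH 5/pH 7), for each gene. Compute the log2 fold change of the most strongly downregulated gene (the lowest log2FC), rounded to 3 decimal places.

-3.387

log2(29.23/146.3) = -2.323  (gene C)
log2(707.5/7403) = -3.387  (gene H)
log2(167.2/248.6) = -0.572  (gene B)
log2(291358/17477) = 4.059  (gene G)
log2(2515/19643) = -2.965  (gene A)
gene H is most strongly downregulated.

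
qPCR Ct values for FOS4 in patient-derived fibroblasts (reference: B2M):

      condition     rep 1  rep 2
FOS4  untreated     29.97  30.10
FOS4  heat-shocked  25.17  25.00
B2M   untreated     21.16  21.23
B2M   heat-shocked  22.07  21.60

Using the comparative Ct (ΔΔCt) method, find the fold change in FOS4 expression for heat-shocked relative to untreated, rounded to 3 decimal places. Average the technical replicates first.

Mean Ct: FOS4 untreated 30.035; FOS4 heat-shocked 25.085; B2M untreated 21.195; B2M heat-shocked 21.835
ΔCt(untreated) = 30.035 − 21.195 = 8.840
ΔCt(heat-shocked) = 25.085 − 21.835 = 3.250
ΔΔCt = 3.250 − 8.840 = -5.590
Fold change = 2^(−(-5.590)) = 2^5.590 = 48.1679

48.168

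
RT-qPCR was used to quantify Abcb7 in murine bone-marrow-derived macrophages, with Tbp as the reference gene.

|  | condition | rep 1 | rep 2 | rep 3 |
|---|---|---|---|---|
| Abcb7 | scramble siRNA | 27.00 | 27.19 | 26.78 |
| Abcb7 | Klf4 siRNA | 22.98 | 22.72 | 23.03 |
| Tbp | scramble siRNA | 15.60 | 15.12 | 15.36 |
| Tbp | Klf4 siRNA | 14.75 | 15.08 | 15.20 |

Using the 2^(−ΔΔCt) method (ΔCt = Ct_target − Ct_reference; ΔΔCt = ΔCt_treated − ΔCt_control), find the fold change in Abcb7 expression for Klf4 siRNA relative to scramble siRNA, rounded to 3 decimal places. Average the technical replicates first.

Mean Ct: Abcb7 scramble siRNA 26.990; Abcb7 Klf4 siRNA 22.910; Tbp scramble siRNA 15.360; Tbp Klf4 siRNA 15.010
ΔCt(scramble siRNA) = 26.990 − 15.360 = 11.630
ΔCt(Klf4 siRNA) = 22.910 − 15.010 = 7.900
ΔΔCt = 7.900 − 11.630 = -3.730
Fold change = 2^(−(-3.730)) = 2^3.730 = 13.2691

13.269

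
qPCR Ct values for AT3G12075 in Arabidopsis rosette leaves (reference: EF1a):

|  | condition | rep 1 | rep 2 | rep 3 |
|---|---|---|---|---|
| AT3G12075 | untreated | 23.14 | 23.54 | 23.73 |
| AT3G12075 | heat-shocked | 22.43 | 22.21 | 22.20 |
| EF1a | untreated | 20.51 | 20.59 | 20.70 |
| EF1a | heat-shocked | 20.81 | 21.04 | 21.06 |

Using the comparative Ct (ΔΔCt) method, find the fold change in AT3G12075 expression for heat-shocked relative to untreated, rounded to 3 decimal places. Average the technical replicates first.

Mean Ct: AT3G12075 untreated 23.470; AT3G12075 heat-shocked 22.280; EF1a untreated 20.600; EF1a heat-shocked 20.970
ΔCt(untreated) = 23.470 − 20.600 = 2.870
ΔCt(heat-shocked) = 22.280 − 20.970 = 1.310
ΔΔCt = 1.310 − 2.870 = -1.560
Fold change = 2^(−(-1.560)) = 2^1.560 = 2.9485

2.949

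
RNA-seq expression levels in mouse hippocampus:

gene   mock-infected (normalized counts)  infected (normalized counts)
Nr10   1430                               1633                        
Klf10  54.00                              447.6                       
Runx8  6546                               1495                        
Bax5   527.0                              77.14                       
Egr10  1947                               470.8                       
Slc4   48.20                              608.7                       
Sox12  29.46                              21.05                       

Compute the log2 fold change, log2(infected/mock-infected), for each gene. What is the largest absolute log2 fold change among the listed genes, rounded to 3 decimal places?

log2(1633/1430) = 0.192  (Nr10)
log2(447.6/54.00) = 3.051  (Klf10)
log2(1495/6546) = -2.130  (Runx8)
log2(77.14/527.0) = -2.772  (Bax5)
log2(470.8/1947) = -2.048  (Egr10)
log2(608.7/48.20) = 3.659  (Slc4)
log2(21.05/29.46) = -0.485  (Sox12)
The largest magnitude belongs to Slc4.

3.659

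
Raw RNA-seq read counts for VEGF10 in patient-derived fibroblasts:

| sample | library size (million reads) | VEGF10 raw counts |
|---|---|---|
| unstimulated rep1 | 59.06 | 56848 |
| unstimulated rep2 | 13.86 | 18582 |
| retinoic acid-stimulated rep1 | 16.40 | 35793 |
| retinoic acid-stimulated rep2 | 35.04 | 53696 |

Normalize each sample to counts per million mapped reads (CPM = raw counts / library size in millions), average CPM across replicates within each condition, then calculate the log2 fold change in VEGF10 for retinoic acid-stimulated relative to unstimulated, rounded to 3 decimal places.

0.690

CPM(unstimulated rep1) = 56848 / 59.06 = 962.5466
CPM(unstimulated rep2) = 18582 / 13.86 = 1340.6926
CPM(retinoic acid-stimulated rep1) = 35793 / 16.40 = 2182.5000
CPM(retinoic acid-stimulated rep2) = 53696 / 35.04 = 1532.4201
mean CPM(unstimulated) = 1151.6196; mean CPM(retinoic acid-stimulated) = 1857.4600
Fold change = 1857.4600 / 1151.6196 = 1.61291
log2(1.61291) = 0.6897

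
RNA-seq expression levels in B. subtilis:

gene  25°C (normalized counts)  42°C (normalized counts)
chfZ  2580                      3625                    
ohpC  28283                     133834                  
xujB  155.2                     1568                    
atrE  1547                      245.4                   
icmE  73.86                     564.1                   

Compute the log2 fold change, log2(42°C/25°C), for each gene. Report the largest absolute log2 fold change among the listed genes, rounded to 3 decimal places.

3.337

log2(3625/2580) = 0.491  (chfZ)
log2(133834/28283) = 2.242  (ohpC)
log2(1568/155.2) = 3.337  (xujB)
log2(245.4/1547) = -2.656  (atrE)
log2(564.1/73.86) = 2.933  (icmE)
The largest magnitude belongs to xujB.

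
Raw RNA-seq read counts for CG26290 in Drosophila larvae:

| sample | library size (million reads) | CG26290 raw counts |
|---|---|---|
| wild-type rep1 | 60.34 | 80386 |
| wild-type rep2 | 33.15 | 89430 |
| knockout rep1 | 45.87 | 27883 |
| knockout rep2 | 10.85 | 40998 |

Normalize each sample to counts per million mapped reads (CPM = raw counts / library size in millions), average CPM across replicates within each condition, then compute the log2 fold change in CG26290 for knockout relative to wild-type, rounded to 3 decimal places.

0.122

CPM(wild-type rep1) = 80386 / 60.34 = 1332.2174
CPM(wild-type rep2) = 89430 / 33.15 = 2697.7376
CPM(knockout rep1) = 27883 / 45.87 = 607.8701
CPM(knockout rep2) = 40998 / 10.85 = 3778.6175
mean CPM(wild-type) = 2014.9775; mean CPM(knockout) = 2193.2438
Fold change = 2193.2438 / 2014.9775 = 1.08847
log2(1.08847) = 0.1223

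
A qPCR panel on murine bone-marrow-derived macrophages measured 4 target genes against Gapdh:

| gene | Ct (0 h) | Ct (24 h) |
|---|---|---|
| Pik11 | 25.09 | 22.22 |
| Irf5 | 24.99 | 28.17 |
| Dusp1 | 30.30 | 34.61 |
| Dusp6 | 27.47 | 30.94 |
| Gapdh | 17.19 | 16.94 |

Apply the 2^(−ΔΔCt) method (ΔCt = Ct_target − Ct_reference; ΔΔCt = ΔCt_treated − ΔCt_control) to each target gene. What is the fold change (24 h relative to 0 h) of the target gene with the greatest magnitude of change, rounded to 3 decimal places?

0.042

Pik11: ΔΔCt = (22.22−16.94) − (25.09−17.19) = 5.28 − 7.90 = -2.62; fold change = 2^2.62 = 6.148
Irf5: ΔΔCt = (28.17−16.94) − (24.99−17.19) = 11.23 − 7.80 = 3.43; fold change = 2^-3.43 = 0.093
Dusp1: ΔΔCt = (34.61−16.94) − (30.30−17.19) = 17.67 − 13.11 = 4.56; fold change = 2^-4.56 = 0.042
Dusp6: ΔΔCt = (30.94−16.94) − (27.47−17.19) = 14.00 − 10.28 = 3.72; fold change = 2^-3.72 = 0.076
Dusp1 has the largest |ΔΔCt| = 4.56.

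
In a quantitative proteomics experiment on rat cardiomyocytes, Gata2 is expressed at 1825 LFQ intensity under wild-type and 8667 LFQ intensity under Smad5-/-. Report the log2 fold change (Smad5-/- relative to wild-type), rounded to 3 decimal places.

2.248

Fold change = 8667 / 1825 = 4.7490
log2(4.7490) = 2.2476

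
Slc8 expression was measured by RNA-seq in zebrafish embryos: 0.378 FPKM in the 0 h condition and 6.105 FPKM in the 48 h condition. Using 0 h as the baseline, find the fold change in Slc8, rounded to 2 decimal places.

Fold change = 6.105 / 0.378 = 16.151
Slc8 is upregulated.

16.15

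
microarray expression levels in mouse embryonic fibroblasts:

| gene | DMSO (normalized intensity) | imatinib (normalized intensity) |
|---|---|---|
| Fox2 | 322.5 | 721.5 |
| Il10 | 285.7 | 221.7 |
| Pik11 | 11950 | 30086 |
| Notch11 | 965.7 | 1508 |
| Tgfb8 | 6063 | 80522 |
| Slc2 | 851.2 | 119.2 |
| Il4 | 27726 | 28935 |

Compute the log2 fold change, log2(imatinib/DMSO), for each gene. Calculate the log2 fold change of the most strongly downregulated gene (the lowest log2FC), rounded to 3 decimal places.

-2.836

log2(721.5/322.5) = 1.162  (Fox2)
log2(221.7/285.7) = -0.366  (Il10)
log2(30086/11950) = 1.332  (Pik11)
log2(1508/965.7) = 0.643  (Notch11)
log2(80522/6063) = 3.731  (Tgfb8)
log2(119.2/851.2) = -2.836  (Slc2)
log2(28935/27726) = 0.062  (Il4)
Slc2 is most strongly downregulated.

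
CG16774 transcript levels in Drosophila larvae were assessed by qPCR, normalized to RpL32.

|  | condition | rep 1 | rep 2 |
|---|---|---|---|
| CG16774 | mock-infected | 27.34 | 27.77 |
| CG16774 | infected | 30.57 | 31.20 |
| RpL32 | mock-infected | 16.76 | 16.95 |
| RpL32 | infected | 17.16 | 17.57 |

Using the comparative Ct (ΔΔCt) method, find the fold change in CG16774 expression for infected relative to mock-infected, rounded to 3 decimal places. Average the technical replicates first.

Mean Ct: CG16774 mock-infected 27.555; CG16774 infected 30.885; RpL32 mock-infected 16.855; RpL32 infected 17.365
ΔCt(mock-infected) = 27.555 − 16.855 = 10.700
ΔCt(infected) = 30.885 − 17.365 = 13.520
ΔΔCt = 13.520 − 10.700 = 2.820
Fold change = 2^(−2.820) = 0.1416

0.142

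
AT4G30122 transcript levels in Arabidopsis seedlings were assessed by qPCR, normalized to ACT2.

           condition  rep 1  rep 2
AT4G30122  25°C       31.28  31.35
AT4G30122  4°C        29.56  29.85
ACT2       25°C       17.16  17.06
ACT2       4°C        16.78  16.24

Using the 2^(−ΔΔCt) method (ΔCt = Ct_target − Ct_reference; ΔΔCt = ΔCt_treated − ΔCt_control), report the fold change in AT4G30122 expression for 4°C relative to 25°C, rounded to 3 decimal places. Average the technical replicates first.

Mean Ct: AT4G30122 25°C 31.315; AT4G30122 4°C 29.705; ACT2 25°C 17.110; ACT2 4°C 16.510
ΔCt(25°C) = 31.315 − 17.110 = 14.205
ΔCt(4°C) = 29.705 − 16.510 = 13.195
ΔΔCt = 13.195 − 14.205 = -1.010
Fold change = 2^(−(-1.010)) = 2^1.010 = 2.0139

2.014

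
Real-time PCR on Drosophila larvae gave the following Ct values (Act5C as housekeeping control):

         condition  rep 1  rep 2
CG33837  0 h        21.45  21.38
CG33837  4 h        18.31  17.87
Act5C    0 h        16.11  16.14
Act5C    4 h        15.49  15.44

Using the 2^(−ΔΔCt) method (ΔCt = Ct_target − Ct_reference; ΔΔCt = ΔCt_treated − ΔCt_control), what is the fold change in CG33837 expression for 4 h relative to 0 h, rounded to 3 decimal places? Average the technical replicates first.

6.342

Mean Ct: CG33837 0 h 21.415; CG33837 4 h 18.090; Act5C 0 h 16.125; Act5C 4 h 15.465
ΔCt(0 h) = 21.415 − 16.125 = 5.290
ΔCt(4 h) = 18.090 − 15.465 = 2.625
ΔΔCt = 2.625 − 5.290 = -2.665
Fold change = 2^(−(-2.665)) = 2^2.665 = 6.3423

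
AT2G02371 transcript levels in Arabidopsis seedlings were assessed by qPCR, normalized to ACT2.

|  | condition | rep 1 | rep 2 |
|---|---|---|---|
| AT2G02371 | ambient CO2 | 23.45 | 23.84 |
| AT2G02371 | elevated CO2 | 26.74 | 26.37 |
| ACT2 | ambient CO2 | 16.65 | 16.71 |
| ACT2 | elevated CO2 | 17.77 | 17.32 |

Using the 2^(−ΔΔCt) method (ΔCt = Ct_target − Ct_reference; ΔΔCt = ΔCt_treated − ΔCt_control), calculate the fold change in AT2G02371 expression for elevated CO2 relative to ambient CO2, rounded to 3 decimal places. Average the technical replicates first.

Mean Ct: AT2G02371 ambient CO2 23.645; AT2G02371 elevated CO2 26.555; ACT2 ambient CO2 16.680; ACT2 elevated CO2 17.545
ΔCt(ambient CO2) = 23.645 − 16.680 = 6.965
ΔCt(elevated CO2) = 26.555 − 17.545 = 9.010
ΔΔCt = 9.010 − 6.965 = 2.045
Fold change = 2^(−2.045) = 0.2423

0.242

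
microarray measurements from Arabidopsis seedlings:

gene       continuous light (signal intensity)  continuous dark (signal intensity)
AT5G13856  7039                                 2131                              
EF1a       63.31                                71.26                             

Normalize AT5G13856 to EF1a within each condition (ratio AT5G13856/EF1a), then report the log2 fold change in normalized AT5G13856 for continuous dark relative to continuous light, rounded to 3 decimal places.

-1.894

AT5G13856/EF1a (continuous light) = 7039 / 63.31 = 111.18
AT5G13856/EF1a (continuous dark) = 2131 / 71.26 = 29.905
Fold change = 29.905 / 111.18 = 0.2690
log2(0.2690) = -1.8945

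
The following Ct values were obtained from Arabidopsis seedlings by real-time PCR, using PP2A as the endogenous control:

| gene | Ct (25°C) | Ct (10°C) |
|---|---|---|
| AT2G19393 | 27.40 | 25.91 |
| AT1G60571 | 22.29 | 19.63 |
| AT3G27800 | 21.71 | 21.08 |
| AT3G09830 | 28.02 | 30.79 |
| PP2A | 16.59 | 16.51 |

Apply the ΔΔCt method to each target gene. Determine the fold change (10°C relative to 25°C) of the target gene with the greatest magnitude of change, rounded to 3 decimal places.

0.139

AT2G19393: ΔΔCt = (25.91−16.51) − (27.40−16.59) = 9.40 − 10.81 = -1.41; fold change = 2^1.41 = 2.657
AT1G60571: ΔΔCt = (19.63−16.51) − (22.29−16.59) = 3.12 − 5.70 = -2.58; fold change = 2^2.58 = 5.979
AT3G27800: ΔΔCt = (21.08−16.51) − (21.71−16.59) = 4.57 − 5.12 = -0.55; fold change = 2^0.55 = 1.464
AT3G09830: ΔΔCt = (30.79−16.51) − (28.02−16.59) = 14.28 − 11.43 = 2.85; fold change = 2^-2.85 = 0.139
AT3G09830 has the largest |ΔΔCt| = 2.85.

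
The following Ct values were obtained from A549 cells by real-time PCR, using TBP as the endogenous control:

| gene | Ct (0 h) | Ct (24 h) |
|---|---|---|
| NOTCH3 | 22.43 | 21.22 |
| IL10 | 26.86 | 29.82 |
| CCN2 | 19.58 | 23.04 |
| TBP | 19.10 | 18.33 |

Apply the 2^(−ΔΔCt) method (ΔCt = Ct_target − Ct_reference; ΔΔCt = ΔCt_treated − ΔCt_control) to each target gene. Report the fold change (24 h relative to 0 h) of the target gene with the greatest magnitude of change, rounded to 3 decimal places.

0.053

NOTCH3: ΔΔCt = (21.22−18.33) − (22.43−19.10) = 2.89 − 3.33 = -0.44; fold change = 2^0.44 = 1.357
IL10: ΔΔCt = (29.82−18.33) − (26.86−19.10) = 11.49 − 7.76 = 3.73; fold change = 2^-3.73 = 0.075
CCN2: ΔΔCt = (23.04−18.33) − (19.58−19.10) = 4.71 − 0.48 = 4.23; fold change = 2^-4.23 = 0.053
CCN2 has the largest |ΔΔCt| = 4.23.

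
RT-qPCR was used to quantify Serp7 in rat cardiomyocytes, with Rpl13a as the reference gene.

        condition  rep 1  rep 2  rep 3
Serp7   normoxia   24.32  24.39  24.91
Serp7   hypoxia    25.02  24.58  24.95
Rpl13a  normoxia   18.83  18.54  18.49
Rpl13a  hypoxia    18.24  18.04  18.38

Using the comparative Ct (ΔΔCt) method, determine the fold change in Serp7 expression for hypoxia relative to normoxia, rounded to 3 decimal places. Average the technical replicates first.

Mean Ct: Serp7 normoxia 24.540; Serp7 hypoxia 24.850; Rpl13a normoxia 18.620; Rpl13a hypoxia 18.220
ΔCt(normoxia) = 24.540 − 18.620 = 5.920
ΔCt(hypoxia) = 24.850 − 18.220 = 6.630
ΔΔCt = 6.630 − 5.920 = 0.710
Fold change = 2^(−0.710) = 0.6113

0.611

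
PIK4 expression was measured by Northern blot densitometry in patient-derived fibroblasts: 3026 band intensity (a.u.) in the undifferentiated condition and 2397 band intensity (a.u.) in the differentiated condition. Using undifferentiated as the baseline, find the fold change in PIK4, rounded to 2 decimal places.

Fold change = 2397 / 3026 = 0.792
PIK4 is downregulated.

0.79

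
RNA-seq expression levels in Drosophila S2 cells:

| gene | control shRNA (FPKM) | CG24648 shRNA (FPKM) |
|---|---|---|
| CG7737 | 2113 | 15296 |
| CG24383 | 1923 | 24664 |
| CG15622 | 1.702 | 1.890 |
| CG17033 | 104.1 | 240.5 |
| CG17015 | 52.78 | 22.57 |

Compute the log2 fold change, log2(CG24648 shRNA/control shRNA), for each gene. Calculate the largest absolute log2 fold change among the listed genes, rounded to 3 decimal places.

3.681

log2(15296/2113) = 2.856  (CG7737)
log2(24664/1923) = 3.681  (CG24383)
log2(1.890/1.702) = 0.151  (CG15622)
log2(240.5/104.1) = 1.208  (CG17033)
log2(22.57/52.78) = -1.226  (CG17015)
The largest magnitude belongs to CG24383.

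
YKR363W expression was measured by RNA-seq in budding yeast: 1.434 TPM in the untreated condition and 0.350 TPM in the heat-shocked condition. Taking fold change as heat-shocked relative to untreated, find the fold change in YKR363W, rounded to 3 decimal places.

Fold change = 0.350 / 1.434 = 0.2441
YKR363W is downregulated.

0.244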